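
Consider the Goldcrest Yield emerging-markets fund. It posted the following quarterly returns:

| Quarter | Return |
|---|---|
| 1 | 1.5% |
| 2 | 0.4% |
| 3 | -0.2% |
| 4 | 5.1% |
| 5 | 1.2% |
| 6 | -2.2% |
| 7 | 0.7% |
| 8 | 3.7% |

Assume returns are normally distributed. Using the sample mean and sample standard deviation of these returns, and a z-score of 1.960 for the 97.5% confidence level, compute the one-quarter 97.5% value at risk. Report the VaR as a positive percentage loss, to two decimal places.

r̄ = (1.5 + 0.4 − 0.2 + 5.1 + 1.2 − 2.2 + 0.7 + 3.7) / 8 = 10.20 / 8 = 1.2750%
Sample std dev = √[35.9150 / 7] = 2.2651%
VaR = −(r̄ − z·σ) = −(1.2750 − 1.960 × 2.2651) = −(-3.1646) = 3.1646%

3.16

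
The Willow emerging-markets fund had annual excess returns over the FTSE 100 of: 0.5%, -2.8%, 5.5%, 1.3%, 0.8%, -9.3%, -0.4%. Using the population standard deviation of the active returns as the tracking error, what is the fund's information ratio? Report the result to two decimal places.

r̄ = (0.5 − 2.8 + 5.5 + 1.3 + 0.8 − 9.3 − 0.4) / 7 = -0.6286%
Population σ = √[Σ(r − r̄)² / 7] = √[124.5543 / 7] = √17.7935 = 4.2182%
IR = r̄ / tracking error = -0.6286 / 4.2182 = -0.1490

-0.15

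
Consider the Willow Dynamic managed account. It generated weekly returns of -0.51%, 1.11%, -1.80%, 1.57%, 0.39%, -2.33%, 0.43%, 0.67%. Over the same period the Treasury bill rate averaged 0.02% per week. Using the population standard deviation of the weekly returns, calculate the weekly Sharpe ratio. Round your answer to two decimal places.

-0.06

μ = (-0.51 + 1.11 − 1.8 + 1.57 + 0.39 − 2.33 + 0.43 + 0.67) / 8 = -0.470 / 8 = -0.0588%
Population std dev = √[13.3843 / 8] = 1.2935%
Sharpe = (μ − rf) / σ = (-0.0588 − 0.02) / 1.2935 = -0.0788 / 1.2935 = -0.0609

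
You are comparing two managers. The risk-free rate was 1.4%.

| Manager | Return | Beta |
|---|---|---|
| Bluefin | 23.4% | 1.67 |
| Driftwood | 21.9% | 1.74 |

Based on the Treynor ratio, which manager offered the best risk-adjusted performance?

Bluefin: Treynor = (23.4% − 1.4%) / 1.67 = 13.174
Driftwood: Treynor = (21.9% − 1.4%) / 1.74 = 11.782
Highest: Bluefin (13.174).

Bluefin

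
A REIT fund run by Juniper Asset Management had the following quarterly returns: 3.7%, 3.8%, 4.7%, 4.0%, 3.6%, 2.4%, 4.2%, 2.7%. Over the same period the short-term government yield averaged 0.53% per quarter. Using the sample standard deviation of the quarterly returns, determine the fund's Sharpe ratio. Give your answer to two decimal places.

μ = (3.7 + 3.8 + 4.7 + 4 + 3.6 + 2.4 + 4.2 + 2.7) / 8 = 3.6375%
Sample std dev = √[4.0188 / 7] = 0.7577%
Sharpe = (μ − rf) / σ = (3.6375 − 0.53) / 0.7577 = 3.1075 / 0.7577 = 4.1012

4.10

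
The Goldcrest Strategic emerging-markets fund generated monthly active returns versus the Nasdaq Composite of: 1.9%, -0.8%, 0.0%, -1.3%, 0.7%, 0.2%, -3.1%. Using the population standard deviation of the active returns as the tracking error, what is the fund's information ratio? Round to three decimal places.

-0.232

Mean return r̄ = -2.40 / 7 = -0.3429%
Population std dev = √[15.2571 / 7] = 1.4763%
IR = r̄ / tracking error = -0.3429 / 1.4763 = -0.2323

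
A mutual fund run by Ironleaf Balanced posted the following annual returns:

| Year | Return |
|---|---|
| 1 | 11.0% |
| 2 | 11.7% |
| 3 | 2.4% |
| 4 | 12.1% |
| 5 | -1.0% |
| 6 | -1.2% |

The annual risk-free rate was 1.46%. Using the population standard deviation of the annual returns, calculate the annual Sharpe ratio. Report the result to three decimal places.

r̄ = (11 + 11.7 + 2.4 + 12.1 − 1 − 1.2) / 6 = 35.00 / 6 = 5.8333%
Σ(r − r̄)² = 208.3333; population σ = √(208.3333/6) = 5.8926%
Sharpe = (r̄ − rf) / σ = (5.8333 − 1.46) / 5.8926 = 4.3733 / 5.8926 = 0.7422

0.742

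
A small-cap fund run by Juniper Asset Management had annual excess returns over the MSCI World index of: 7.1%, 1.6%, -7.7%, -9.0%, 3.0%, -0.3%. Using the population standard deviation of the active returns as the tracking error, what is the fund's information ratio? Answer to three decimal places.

Mean return r̄ = -5.30 / 6 = -0.8833%
Population σ = √[Σ(r − r̄)² / 6] = √[197.6683 / 6] = √32.9447 = 5.7397%
IR = r̄ / tracking error = -0.8833 / 5.7397 = -0.1539

-0.154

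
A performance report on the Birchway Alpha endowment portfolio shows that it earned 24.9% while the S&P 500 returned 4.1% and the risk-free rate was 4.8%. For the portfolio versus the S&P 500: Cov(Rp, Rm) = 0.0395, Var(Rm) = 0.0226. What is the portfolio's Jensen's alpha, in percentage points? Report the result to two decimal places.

β = Cov / Var = 0.0395 / 0.0226 = 1.7478
E[R] = Rf + β(Rm − Rf) = 4.8% + 1.7478 × (4.1% − 4.8%) = 3.5765%
α = Rp − E[R] = 24.9% − 3.5765% = 21.3235

21.32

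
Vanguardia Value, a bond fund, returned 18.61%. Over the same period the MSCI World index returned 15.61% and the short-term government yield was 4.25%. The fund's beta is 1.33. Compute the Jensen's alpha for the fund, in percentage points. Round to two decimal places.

CAPM expected return = Rf + β(Rm − Rf) = 4.25% + 1.33 × (15.61% − 4.25%) = 4.25 + 1.33 × 11.36 = 19.3588%
Jensen's α = Rp − E[R] = 18.61% − 19.3588% = -0.7488

-0.75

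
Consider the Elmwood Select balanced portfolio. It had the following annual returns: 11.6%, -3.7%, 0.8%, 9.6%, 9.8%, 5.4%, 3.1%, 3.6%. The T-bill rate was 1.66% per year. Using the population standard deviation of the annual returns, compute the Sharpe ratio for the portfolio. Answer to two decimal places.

0.70

μ = (11.6 − 3.7 + 0.8 + 9.6 + 9.8 + 5.4 + 3.1 + 3.6) / 8 = 40.20 / 8 = 5.0250%
Σ(r − μ)² = (11.6 − 5.0250)² + (-3.7 − 5.0250)² + … = 186.8150
σ = √[186.8150 / 8] = 4.8324%
Sharpe = (μ − rf) / σ = (5.0250 − 1.66) / 4.8324 = 3.3650 / 4.8324 = 0.6963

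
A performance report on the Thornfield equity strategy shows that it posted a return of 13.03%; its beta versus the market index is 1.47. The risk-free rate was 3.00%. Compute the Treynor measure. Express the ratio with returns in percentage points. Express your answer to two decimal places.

Treynor = (Rp − Rf) / β = (13.03% − 3.00%) / 1.47 = 10.03 / 1.47 = 6.8231

6.82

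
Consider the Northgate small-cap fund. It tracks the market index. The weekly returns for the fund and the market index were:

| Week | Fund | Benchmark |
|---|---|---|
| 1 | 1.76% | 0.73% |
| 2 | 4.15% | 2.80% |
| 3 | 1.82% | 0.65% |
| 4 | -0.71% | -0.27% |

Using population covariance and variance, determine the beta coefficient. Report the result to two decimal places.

r̄p = 1.7550%,  r̄m = 0.9775%
Cov = Σ(rp − r̄p)(rm − r̄m) / 4 = 1.8544
Var(rm) = Σ(rm − r̄m)² / 4 = 1.2616
β = Cov / Var = 1.8544 / 1.2616 = 1.4699

1.47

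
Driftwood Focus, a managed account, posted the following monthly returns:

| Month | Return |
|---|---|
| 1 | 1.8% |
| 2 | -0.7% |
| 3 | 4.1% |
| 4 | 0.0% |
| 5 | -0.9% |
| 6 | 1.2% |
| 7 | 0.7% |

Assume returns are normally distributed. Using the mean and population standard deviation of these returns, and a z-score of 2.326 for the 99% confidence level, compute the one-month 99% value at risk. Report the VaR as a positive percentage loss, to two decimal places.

2.82

r̄ = (1.8 − 0.7 + 4.1 + 0 − 0.9 + 1.2 + 0.7) / 7 = 0.8857%
Σ(r − r̄)² = 17.7886; population σ = √(17.7886/7) = 1.5941%
VaR = −(r̄ − z·σ) = −(0.8857 − 2.326 × 1.5941) = −(-2.8222) = 2.8222%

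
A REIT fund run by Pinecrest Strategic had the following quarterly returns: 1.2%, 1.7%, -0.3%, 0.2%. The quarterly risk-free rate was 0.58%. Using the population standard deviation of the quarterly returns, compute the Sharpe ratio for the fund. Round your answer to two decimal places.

0.15

Mean return r̄ = 2.80 / 4 = 0.7000%
Σ(r − r̄)² = (1.2 − 0.7000)² + (1.7 − 0.7000)² + … = 2.5000
σ = √[2.5000 / 4] = 0.7906%
Sharpe = (r̄ − rf) / σ = (0.7000 − 0.58) / 0.7906 = 0.1200 / 0.7906 = 0.1518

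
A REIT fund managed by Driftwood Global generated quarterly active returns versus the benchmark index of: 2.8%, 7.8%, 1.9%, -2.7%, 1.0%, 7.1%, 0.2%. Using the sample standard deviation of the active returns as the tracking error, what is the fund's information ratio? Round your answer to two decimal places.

r̄ = (2.8 + 7.8 + 1.9 − 2.7 + 1 + 7.1 + 0.2) / 7 = 2.5857%
Σ(r − r̄)² = (2.8 − 2.5857)² + (7.8 − 2.5857)² + … = 84.2286
sample σ = √(84.2286 / 6) = √14.0381 = 3.7467%
IR = r̄ / tracking error = 2.5857 / 3.7467 = 0.6901

0.69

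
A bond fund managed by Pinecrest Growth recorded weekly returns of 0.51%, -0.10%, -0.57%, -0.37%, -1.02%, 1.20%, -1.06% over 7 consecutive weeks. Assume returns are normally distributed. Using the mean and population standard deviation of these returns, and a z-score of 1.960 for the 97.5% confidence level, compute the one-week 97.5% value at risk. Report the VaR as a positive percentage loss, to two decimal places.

Mean return r̄ = -1.410 / 7 = -0.2014%
Population σ = √[Σ(r − r̄)² / 7] = √[4.0519 / 7] = √0.5788 = 0.7608%
VaR = −(r̄ − z·σ) = −(-0.2014 − 1.960 × 0.7608) = −(-1.6926) = 1.6926%

1.69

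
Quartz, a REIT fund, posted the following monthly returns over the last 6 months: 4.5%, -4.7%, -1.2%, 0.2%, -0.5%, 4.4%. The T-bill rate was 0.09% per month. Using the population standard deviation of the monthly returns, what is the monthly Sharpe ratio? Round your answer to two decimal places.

μ = (4.5 − 4.7 − 1.2 + 0.2 − 0.5 + 4.4) / 6 = 2.70 / 6 = 0.4500%
Population σ = √[Σ(r − μ)² / 6] = √[62.2150 / 6] = √10.3692 = 3.2201%
Sharpe = (μ − rf) / σ = (0.4500 − 0.09) / 3.2201 = 0.3600 / 3.2201 = 0.1118

0.11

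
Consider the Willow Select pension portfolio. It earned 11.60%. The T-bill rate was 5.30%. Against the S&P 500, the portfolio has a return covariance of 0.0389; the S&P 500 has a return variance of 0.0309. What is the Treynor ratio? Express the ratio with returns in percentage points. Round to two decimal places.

5.00

β = Cov / Var = 0.0389 / 0.0309 = 1.2589
Treynor = (Rp − Rf) / β = (11.60% − 5.30%) / 1.2589 = 6.30 / 1.2589 = 5.0044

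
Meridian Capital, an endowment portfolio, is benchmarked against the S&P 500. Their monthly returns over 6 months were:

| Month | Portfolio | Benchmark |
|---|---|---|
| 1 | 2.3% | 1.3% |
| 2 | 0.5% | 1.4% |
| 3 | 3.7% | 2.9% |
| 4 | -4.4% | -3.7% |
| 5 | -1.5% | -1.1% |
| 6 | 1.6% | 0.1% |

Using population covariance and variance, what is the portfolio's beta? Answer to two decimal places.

1.20

r̄p = 0.3667%,  r̄m = 0.1500%
Cov = Σ(rp − r̄p)(rm − r̄m) / 6 = 5.3633
Var(rm) = Σ(rm − r̄m)² / 6 = 4.4725
β = Cov / Var = 5.3633 / 4.4725 = 1.1992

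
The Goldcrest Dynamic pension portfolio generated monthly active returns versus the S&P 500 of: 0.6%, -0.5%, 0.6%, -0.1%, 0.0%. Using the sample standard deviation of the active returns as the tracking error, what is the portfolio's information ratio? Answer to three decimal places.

r̄ = (0.6 − 0.5 + 0.6 − 0.1 + 0) / 5 = 0.1200%
Σ(r − r̄)² = 0.9080; sample σ = √(0.9080/4) = 0.4764%
IR = r̄ / tracking error = 0.1200 / 0.4764 = 0.2519

0.252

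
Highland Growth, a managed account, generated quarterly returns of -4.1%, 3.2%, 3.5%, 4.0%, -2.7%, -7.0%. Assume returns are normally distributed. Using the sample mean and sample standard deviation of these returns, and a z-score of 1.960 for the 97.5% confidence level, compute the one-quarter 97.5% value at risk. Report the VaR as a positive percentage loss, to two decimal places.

9.71

r̄ = (-4.1 + 3.2 + 3.5 + 4 − 2.7 − 7) / 6 = -0.5167%
Sample std dev = √[109.9883 / 5] = 4.6902%
VaR = −(r̄ − z·σ) = −(-0.5167 − 1.960 × 4.6902) = −(-9.7095) = 9.7095%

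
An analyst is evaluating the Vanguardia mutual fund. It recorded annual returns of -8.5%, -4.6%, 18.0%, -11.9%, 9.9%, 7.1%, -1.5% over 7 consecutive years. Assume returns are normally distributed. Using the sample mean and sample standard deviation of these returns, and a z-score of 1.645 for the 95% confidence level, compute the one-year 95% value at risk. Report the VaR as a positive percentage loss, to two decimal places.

16.55

μ = (-8.5 − 4.6 + 18 − 11.9 + 9.9 + 7.1 − 1.5) / 7 = 1.2143%
Σ(r − μ)² = (-8.5 − 1.2143)² + (-4.6 − 1.2143)² + … = 699.3686
σ = √[699.3686 / 6] = 10.7964%
VaR = −(μ − z·σ) = −(1.2143 − 1.645 × 10.7964) = −(-16.5458) = 16.5458%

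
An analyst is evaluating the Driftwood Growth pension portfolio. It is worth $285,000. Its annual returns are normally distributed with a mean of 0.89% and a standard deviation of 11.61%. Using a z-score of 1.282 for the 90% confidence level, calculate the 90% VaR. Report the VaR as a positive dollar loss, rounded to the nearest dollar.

Return at the 90% tail: μ − z·σ = 0.89% − 1.282 × 11.61% = 0.89 − 14.88402 = -13.99402%
VaR = −(-13.99402%) × $285,000 = 13.99402% × $285,000 = $39,883

$39,883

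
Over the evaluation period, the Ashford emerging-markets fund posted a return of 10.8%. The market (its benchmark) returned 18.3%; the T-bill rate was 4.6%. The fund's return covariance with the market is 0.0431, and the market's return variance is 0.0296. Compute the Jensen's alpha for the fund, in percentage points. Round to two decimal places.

β = Cov / Var = 0.0431 / 0.0296 = 1.4561
E[R] = Rf + β(Rm − Rf) = 4.6% + 1.4561 × (18.3% − 4.6%) = 24.5486%
α = Rp − E[R] = 10.8% − 24.5486% = -13.7486

-13.75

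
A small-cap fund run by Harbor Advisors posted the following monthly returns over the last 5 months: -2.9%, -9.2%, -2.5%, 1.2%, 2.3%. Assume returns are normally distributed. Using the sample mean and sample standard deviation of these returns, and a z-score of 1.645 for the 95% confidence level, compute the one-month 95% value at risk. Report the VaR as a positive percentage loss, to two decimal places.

9.64

Mean return μ = -11.10 / 5 = -2.2200%
Sample σ = √[Σ(r − μ)² / 4] = √[81.3880 / 4] = √20.3470 = 4.5108%
VaR = −(μ − z·σ) = −(-2.2200 − 1.645 × 4.5108) = −(-9.6403) = 9.6403%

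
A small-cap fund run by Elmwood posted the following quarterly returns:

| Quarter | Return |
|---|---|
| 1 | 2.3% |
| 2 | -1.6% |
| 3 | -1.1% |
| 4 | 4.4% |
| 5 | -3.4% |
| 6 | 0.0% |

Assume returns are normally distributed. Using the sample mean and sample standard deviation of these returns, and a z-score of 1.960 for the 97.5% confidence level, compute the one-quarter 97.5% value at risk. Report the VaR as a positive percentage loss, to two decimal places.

5.44

Mean return r̄ = 0.60 / 6 = 0.1000%
Σ(r − r̄)² = 39.9200; sample σ = √(39.9200/5) = 2.8256%
VaR = −(r̄ − z·σ) = −(0.1000 − 1.960 × 2.8256) = −(-5.4382) = 5.4382%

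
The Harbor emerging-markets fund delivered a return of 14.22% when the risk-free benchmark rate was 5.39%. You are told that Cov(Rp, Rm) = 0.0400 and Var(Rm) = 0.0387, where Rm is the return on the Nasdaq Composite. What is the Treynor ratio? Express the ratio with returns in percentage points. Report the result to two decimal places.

β = Cov / Var = 0.0400 / 0.0387 = 1.0336
Treynor = (Rp − Rf) / β = (14.22% − 5.39%) / 1.0336 = 8.83 / 1.0336 = 8.5430

8.54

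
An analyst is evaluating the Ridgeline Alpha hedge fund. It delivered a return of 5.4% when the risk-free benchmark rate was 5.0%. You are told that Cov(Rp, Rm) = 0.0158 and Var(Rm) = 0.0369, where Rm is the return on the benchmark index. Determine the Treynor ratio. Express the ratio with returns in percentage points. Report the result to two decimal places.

β = Cov / Var = 0.0158 / 0.0369 = 0.4282
Treynor = (Rp − Rf) / β = (5.4% − 5.0%) / 0.4282 = 0.40 / 0.4282 = 0.9341

0.93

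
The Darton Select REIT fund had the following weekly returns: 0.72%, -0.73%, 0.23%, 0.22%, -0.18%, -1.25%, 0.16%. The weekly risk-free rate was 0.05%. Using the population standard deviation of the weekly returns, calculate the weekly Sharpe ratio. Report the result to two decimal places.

μ = (0.72 − 0.73 + 0.23 + 0.22 − 0.18 − 1.25 + 0.16) / 7 = -0.830 / 7 = -0.1186%
Σ(r − μ)² = 2.6747; population σ = √(2.6747/7) = 0.6181%
Sharpe = (μ − rf) / σ = (-0.1186 − 0.05) / 0.6181 = -0.1686 / 0.6181 = -0.2728

-0.27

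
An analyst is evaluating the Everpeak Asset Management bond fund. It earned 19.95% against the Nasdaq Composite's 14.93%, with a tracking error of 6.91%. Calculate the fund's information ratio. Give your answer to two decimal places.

0.73

IR = (Rp − Rb) / TE = (19.95% − 14.93%) / 6.91% = 5.02% / 6.91% = 0.7265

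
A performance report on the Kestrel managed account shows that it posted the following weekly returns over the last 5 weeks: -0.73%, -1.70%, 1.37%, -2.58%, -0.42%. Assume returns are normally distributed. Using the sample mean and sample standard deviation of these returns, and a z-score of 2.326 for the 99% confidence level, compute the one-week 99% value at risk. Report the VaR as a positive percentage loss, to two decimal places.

4.27

μ = (-0.73 − 1.7 + 1.37 − 2.58 − 0.42) / 5 = -4.060 / 5 = -0.8120%
Sample σ = √[Σ(r − μ)² / 4] = √[8.8359 / 4] = √2.2090 = 1.4863%
VaR = −(μ − z·σ) = −(-0.8120 − 2.326 × 1.4863) = −(-4.2691) = 4.2691%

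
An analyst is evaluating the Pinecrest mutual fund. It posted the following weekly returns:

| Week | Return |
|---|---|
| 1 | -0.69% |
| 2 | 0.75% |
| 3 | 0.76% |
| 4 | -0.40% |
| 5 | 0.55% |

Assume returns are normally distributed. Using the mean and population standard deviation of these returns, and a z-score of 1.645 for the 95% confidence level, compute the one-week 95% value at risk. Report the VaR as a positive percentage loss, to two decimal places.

r̄ = (-0.69 + 0.75 + 0.76 − 0.4 + 0.55) / 5 = 0.1940%
Population std dev = √[1.8905 / 5] = 0.6149%
VaR = −(r̄ − z·σ) = −(0.1940 − 1.645 × 0.6149) = −(-0.8175) = 0.8175%

0.82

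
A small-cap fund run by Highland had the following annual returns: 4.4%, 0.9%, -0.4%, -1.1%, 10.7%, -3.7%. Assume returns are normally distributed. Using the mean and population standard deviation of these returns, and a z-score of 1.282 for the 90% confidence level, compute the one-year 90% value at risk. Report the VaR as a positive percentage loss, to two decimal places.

4.17

r̄ = (4.4 + 0.9 − 0.4 − 1.1 + 10.7 − 3.7) / 6 = 10.80 / 6 = 1.8000%
Population σ = √[Σ(r − r̄)² / 6] = √[130.2800 / 6] = √21.7133 = 4.6598%
VaR = −(r̄ − z·σ) = −(1.8000 − 1.282 × 4.6598) = −(-4.1739) = 4.1739%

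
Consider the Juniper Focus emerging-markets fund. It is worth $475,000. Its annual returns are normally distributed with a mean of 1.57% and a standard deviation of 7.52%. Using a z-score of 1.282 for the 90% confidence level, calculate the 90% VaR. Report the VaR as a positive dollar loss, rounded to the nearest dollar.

$38,336

Return at the 90% tail: μ − z·σ = 1.57% − 1.282 × 7.52% = 1.57 − 9.64064 = -8.07064%
VaR = −(-8.07064%) × $475,000 = 8.07064% × $475,000 = $38,336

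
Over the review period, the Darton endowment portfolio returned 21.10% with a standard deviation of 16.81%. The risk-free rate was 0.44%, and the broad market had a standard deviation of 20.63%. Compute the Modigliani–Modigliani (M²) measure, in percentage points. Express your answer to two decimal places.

25.79

Sharpe = (Rp − Rf) / σp = (21.10% − 0.44%) / 16.81% = 1.2290
M² = Rf + Sharpe × σm = 0.44% + 1.2290 × 20.63% = 25.7943%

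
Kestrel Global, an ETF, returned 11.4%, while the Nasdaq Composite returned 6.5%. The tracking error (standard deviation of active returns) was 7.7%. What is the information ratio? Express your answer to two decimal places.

0.64

IR = (Rp − Rb) / TE = (11.4% − 6.5%) / 7.7% = 4.90% / 7.7% = 0.6364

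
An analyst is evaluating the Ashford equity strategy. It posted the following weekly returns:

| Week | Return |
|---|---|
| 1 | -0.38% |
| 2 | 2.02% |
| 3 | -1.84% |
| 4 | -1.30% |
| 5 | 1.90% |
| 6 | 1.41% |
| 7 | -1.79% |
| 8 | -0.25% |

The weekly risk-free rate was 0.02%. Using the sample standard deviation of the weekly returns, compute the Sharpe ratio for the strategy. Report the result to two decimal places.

r̄ = (-0.38 + 2.02 − 1.84 − 1.3 + 1.9 + 1.41 − 1.79 − 0.25) / 8 = -0.0288%
Σ(r − r̄)² = 18.1585; sample σ = √(18.1585/7) = 1.6106%
Sharpe = (r̄ − rf) / σ = (-0.0288 − 0.02) / 1.6106 = -0.0488 / 1.6106 = -0.0303

-0.03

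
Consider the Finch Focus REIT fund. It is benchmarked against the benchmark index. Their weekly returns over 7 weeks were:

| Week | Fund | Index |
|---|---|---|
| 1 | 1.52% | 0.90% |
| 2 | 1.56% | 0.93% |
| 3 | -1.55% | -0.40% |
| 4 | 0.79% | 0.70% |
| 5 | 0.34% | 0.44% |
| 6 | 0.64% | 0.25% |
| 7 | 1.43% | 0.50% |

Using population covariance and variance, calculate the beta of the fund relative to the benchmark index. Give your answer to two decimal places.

2.21

r̄p = 0.6757%,  r̄m = 0.4743%
Cov = Σ(rp − r̄p)(rm − r̄m) / 7 = 0.3961
Var(rm) = Σ(rm − r̄m)² / 7 = 0.1795
β = Cov / Var = 0.3961 / 0.1795 = 2.2067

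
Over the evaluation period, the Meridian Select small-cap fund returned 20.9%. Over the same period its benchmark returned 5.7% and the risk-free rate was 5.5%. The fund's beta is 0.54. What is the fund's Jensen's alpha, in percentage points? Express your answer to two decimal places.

15.29

CAPM expected return = Rf + β(Rm − Rf) = 5.5% + 0.54 × (5.7% − 5.5%) = 5.5 + 0.54 × 0.20 = 5.6080%
Jensen's α = Rp − E[R] = 20.9% − 5.6080% = 15.2920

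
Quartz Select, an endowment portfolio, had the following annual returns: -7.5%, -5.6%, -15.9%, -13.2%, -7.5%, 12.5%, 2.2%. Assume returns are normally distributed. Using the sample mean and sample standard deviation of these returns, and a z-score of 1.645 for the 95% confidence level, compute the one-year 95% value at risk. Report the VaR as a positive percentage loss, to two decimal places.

r̄ = (-7.5 − 5.6 − 15.9 − 13.2 − 7.5 + 12.5 + 2.2) / 7 = -5.0000%
Sample σ = √[Σ(r − r̄)² / 6] = √[557.0000 / 6] = √92.8333 = 9.6350%
VaR = −(r̄ − z·σ) = −(-5.0000 − 1.645 × 9.6350) = −(-20.8496) = 20.8496%

20.85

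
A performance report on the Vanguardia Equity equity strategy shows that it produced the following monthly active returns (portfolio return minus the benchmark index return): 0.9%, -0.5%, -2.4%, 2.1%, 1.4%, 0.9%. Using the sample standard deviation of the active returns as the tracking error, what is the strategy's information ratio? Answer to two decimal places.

0.25

Mean return r̄ = 2.40 / 6 = 0.4000%
Sample std dev = √[13.0400 / 5] = 1.6149%
IR = r̄ / tracking error = 0.4000 / 1.6149 = 0.2477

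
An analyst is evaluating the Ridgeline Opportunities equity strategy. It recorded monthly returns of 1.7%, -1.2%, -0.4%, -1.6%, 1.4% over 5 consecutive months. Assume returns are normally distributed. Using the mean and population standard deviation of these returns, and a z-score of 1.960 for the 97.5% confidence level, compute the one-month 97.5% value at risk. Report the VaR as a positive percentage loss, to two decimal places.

2.65

Mean return μ = -0.10 / 5 = -0.0200%
Population σ = √[Σ(r − μ)² / 5] = √[9.0080 / 5] = √1.8016 = 1.3422%
VaR = −(μ − z·σ) = −(-0.0200 − 1.960 × 1.3422) = −(-2.6507) = 2.6507%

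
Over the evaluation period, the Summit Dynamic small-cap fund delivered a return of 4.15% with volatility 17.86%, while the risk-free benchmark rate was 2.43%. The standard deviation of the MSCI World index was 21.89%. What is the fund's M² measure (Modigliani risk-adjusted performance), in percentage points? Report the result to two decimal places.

4.54

Sharpe = (Rp − Rf) / σp = (4.15% − 2.43%) / 17.86% = 0.0963
M² = Rf + Sharpe × σm = 2.43% + 0.0963 × 21.89% = 4.5380%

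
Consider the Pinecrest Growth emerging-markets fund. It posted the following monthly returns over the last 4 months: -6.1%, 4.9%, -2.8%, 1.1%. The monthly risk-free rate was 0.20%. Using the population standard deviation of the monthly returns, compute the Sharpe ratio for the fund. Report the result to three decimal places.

-0.224

Mean return r̄ = -2.90 / 4 = -0.7250%
Σ(r − r̄)² = 68.1675; population σ = √(68.1675/4) = 4.1282%
Sharpe = (r̄ − rf) / σ = (-0.7250 − 0.2) / 4.1282 = -0.9250 / 4.1282 = -0.2241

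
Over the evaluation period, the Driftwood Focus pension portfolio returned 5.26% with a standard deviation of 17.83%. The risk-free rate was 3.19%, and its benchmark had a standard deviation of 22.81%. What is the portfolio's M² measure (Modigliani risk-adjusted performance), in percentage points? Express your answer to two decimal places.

5.84

Sharpe = (Rp − Rf) / σp = (5.26% − 3.19%) / 17.83% = 0.1161
M² = Rf + Sharpe × σm = 3.19% + 0.1161 × 22.81% = 5.8382%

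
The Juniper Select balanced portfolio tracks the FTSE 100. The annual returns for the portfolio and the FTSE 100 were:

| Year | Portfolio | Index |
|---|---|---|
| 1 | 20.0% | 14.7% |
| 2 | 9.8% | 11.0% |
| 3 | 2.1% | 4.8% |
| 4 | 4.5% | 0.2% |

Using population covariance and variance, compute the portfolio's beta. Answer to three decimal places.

1.071

r̄p = 9.1000%,  r̄m = 7.6750%
Cov = Σ(rp − r̄p)(rm − r̄m) / 4 = 33.3525
Var(rm) = Σ(rm − r̄m)² / 4 = 31.1369
β = Cov / Var = 33.3525 / 31.1369 = 1.0712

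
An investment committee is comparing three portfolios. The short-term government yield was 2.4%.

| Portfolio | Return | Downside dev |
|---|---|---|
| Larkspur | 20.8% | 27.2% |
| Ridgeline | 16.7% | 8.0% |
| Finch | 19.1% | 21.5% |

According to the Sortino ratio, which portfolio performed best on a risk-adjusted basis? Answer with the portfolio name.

Larkspur: Sortino ratio = (20.8% − 2.4%) / 27.2% = 0.676
Ridgeline: Sortino ratio = (16.7% − 2.4%) / 8.0% = 1.788
Finch: Sortino ratio = (19.1% − 2.4%) / 21.5% = 0.777
Highest: Ridgeline (1.788).

Ridgeline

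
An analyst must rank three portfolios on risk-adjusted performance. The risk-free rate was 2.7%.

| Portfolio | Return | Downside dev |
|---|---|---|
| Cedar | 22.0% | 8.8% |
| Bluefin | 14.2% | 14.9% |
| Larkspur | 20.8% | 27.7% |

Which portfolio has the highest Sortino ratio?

Cedar

Cedar: Sortino ratio = (22.0% − 2.7%) / 8.8% = 2.193
Bluefin: Sortino ratio = (14.2% − 2.7%) / 14.9% = 0.772
Larkspur: Sortino ratio = (20.8% − 2.7%) / 27.7% = 0.653
Highest: Cedar (2.193).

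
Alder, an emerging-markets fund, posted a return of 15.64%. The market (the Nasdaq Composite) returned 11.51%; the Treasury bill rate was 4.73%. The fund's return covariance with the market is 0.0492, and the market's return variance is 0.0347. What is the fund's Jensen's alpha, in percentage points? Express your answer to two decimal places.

β = Cov / Var = 0.0492 / 0.0347 = 1.4179
E[R] = Rf + β(Rm − Rf) = 4.73% + 1.4179 × (11.51% − 4.73%) = 14.3434%
α = Rp − E[R] = 15.64% − 14.3434% = 1.2966

1.30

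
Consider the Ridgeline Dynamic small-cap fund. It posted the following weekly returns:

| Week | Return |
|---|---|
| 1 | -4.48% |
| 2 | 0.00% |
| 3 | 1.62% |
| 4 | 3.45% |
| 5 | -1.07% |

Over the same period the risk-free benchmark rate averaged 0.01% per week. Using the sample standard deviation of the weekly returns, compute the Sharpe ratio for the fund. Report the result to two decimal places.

r̄ = (-4.48 + 0 + 1.62 + 3.45 − 1.07) / 5 = -0.0960%
Sample std dev = √[35.6961 / 4] = 2.9873%
Sharpe = (r̄ − rf) / σ = (-0.0960 − 0.01) / 2.9873 = -0.1060 / 2.9873 = -0.0355

-0.04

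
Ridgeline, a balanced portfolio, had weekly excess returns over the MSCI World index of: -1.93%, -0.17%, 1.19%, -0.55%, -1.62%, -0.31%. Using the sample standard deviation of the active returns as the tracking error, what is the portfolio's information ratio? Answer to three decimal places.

r̄ = (-1.93 − 0.17 + 1.19 − 0.55 − 1.62 − 0.31) / 6 = -0.5650%
Sample std dev = √[6.2776 / 5] = 1.1205%
IR = r̄ / tracking error = -0.5650 / 1.1205 = -0.5042

-0.504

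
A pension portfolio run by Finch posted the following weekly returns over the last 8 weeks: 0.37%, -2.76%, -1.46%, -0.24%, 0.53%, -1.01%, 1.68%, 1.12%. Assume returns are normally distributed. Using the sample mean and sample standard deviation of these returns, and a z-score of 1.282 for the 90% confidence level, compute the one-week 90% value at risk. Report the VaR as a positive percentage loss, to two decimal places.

Mean return r̄ = -1.770 / 8 = -0.2213%
Σ(r − r̄)² = 14.9299; sample σ = √(14.9299/7) = 1.4604%
VaR = −(r̄ − z·σ) = −(-0.2213 − 1.282 × 1.4604) = −(-2.0935) = 2.0935%

2.09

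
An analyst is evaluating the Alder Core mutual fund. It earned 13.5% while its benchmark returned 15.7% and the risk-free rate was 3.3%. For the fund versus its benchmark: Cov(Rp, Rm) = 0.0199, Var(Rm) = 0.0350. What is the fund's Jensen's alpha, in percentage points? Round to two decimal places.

3.15

β = Cov / Var = 0.0199 / 0.0350 = 0.5686
E[R] = Rf + β(Rm − Rf) = 3.3% + 0.5686 × (15.7% − 3.3%) = 10.3506%
α = Rp − E[R] = 13.5% − 10.3506% = 3.1494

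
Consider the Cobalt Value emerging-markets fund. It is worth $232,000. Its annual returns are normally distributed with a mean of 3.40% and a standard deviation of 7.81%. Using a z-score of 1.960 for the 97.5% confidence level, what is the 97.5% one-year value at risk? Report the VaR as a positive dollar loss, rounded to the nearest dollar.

Return at the 97.5% tail: μ − z·σ = 3.40% − 1.960 × 7.81% = 3.4 − 15.3076 = -11.9076%
VaR = −(-11.9076%) × $232,000 = 11.9076% × $232,000 = $27,626

$27,626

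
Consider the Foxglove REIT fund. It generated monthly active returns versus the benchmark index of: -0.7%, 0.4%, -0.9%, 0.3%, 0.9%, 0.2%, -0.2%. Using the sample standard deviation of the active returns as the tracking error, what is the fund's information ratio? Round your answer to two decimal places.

0.00

Mean return r̄ = 0.00 / 7 = 0.0000%
Sample σ = √[Σ(r − r̄)² / 6] = √[2.4400 / 6] = √0.4067 = 0.6377%
IR = r̄ / tracking error = 0.0000 / 0.6377 = 0.0000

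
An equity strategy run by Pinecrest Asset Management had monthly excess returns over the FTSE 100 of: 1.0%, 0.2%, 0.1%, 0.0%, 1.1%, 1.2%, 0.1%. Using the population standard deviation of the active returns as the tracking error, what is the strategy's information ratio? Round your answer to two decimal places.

1.06

r̄ = (1 + 0.2 + 0.1 + 0 + 1.1 + 1.2 + 0.1) / 7 = 3.70 / 7 = 0.5286%
Σ(r − r̄)² = 1.7543; population σ = √(1.7543/7) = 0.5006%
IR = r̄ / tracking error = 0.5286 / 0.5006 = 1.0559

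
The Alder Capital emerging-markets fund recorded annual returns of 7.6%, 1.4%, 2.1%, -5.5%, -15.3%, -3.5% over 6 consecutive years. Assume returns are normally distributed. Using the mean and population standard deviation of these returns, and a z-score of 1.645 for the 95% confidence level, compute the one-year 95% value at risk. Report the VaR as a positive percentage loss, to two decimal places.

r̄ = (7.6 + 1.4 + 2.1 − 5.5 − 15.3 − 3.5) / 6 = -13.20 / 6 = -2.2000%
Population std dev = √[311.6800 / 6] = 7.2074%
VaR = −(r̄ − z·σ) = −(-2.2000 − 1.645 × 7.2074) = −(-14.0562) = 14.0562%

14.06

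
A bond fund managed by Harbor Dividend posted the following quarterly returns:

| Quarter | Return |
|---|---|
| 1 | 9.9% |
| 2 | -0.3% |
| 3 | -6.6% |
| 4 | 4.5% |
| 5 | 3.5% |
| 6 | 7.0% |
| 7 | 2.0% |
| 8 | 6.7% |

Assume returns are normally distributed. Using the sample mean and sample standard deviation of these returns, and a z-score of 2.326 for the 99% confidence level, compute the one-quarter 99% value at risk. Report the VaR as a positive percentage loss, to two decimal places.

μ = (9.9 − 0.3 − 6.6 + 4.5 + 3.5 + 7 + 2 + 6.7) / 8 = 3.3375%
Σ(r − μ)² = (9.9 − 3.3375)² + (-0.3 − 3.3375)² + … = 182.9388
sample σ = √(182.9388 / 7) = √26.1341 = 5.1122%
VaR = −(μ − z·σ) = −(3.3375 − 2.326 × 5.1122) = −(-8.5535) = 8.5535%

8.55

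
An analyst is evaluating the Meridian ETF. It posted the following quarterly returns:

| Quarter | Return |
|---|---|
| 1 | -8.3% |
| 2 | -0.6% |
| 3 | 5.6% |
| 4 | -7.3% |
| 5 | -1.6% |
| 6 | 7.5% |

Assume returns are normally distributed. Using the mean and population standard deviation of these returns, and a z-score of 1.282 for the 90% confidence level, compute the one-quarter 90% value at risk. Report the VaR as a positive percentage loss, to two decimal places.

8.35

r̄ = (-8.3 − 0.6 + 5.6 − 7.3 − 1.6 + 7.5) / 6 = -0.7833%
Population std dev = √[209.0283 / 6] = 5.9024%
VaR = −(r̄ − z·σ) = −(-0.7833 − 1.282 × 5.9024) = −(-8.3502) = 8.3502%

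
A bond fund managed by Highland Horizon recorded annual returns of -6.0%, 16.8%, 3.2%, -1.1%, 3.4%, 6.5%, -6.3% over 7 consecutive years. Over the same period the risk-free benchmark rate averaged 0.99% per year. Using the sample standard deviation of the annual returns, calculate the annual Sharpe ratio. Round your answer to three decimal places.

Mean return r̄ = 16.50 / 7 = 2.3571%
Sample σ = √[Σ(r − r̄)² / 6] = √[384.2971 / 6] = √64.0495 = 8.0031%
Sharpe = (r̄ − rf) / σ = (2.3571 − 0.99) / 8.0031 = 1.3671 / 8.0031 = 0.1708

0.171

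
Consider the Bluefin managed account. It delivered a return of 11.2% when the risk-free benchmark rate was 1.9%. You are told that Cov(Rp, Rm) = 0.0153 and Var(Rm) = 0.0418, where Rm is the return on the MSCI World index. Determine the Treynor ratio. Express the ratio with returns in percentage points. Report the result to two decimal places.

25.41

β = Cov / Var = 0.0153 / 0.0418 = 0.3660
Treynor = (Rp − Rf) / β = (11.2% − 1.9%) / 0.3660 = 9.30 / 0.3660 = 25.4098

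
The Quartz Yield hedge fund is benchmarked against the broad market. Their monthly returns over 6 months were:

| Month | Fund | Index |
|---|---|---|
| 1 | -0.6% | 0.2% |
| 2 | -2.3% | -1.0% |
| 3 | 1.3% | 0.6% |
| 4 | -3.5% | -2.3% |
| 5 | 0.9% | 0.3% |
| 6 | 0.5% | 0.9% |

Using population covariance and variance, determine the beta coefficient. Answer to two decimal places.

1.50

r̄p = -0.6167%,  r̄m = -0.2167%
Cov = Σ(rp − r̄p)(rm − r̄m) / 6 = 1.8214
Var(rm) = Σ(rm − r̄m)² / 6 = 1.2181
β = Cov / Var = 1.8214 / 1.2181 = 1.4953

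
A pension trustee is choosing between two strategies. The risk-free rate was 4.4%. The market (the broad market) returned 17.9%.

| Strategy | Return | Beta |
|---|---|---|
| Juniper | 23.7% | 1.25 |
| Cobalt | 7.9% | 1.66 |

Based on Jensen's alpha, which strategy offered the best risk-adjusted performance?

Juniper

Juniper: α = 23.7% − [4.4% + 1.25 × (17.9% − 4.4%)] = 2.425
Cobalt: α = 7.9% − [4.4% + 1.66 × (17.9% − 4.4%)] = -18.910
Highest: Juniper (2.425).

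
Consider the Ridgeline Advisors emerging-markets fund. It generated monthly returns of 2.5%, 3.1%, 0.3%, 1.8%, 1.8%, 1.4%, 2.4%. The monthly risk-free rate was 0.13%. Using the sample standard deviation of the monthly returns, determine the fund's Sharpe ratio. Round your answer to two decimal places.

1.96

r̄ = (2.5 + 3.1 + 0.3 + 1.8 + 1.8 + 1.4 + 2.4) / 7 = 13.30 / 7 = 1.9000%
Σ(r − r̄)² = (2.5 − 1.9000)² + (3.1 − 1.9000)² + (0.3 − 1.9000)² + … = 4.8800
σ = √[4.8800 / 6] = 0.9018%
Sharpe = (r̄ − rf) / σ = (1.9000 − 0.13) / 0.9018 = 1.7700 / 0.9018 = 1.9627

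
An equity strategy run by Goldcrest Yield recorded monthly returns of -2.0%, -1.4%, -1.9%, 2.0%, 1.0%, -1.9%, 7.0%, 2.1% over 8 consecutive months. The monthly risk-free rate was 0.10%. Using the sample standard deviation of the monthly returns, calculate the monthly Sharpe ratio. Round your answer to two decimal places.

Mean return r̄ = 4.90 / 8 = 0.6125%
Sample σ = √[Σ(r − r̄)² / 7] = √[68.5888 / 7] = √9.7984 = 3.1302%
Sharpe = (r̄ − rf) / σ = (0.6125 − 0.1) / 3.1302 = 0.5125 / 3.1302 = 0.1637

0.16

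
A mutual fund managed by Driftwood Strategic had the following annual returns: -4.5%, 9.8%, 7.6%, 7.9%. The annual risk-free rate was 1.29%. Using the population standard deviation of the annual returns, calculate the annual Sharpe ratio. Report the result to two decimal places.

0.69

r̄ = (-4.5 + 9.8 + 7.6 + 7.9) / 4 = 20.80 / 4 = 5.2000%
Population σ = √[Σ(r − r̄)² / 4] = √[128.3000 / 4] = √32.0750 = 5.6635%
Sharpe = (r̄ − rf) / σ = (5.2000 − 1.29) / 5.6635 = 3.9100 / 5.6635 = 0.6904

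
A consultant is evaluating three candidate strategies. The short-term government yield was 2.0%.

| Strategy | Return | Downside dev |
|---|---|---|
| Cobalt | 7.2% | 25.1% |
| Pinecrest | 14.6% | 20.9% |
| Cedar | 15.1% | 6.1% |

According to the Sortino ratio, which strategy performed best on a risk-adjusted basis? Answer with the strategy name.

Cedar

Cobalt: Sortino ratio = (7.2% − 2.0%) / 25.1% = 0.207
Pinecrest: Sortino ratio = (14.6% − 2.0%) / 20.9% = 0.603
Cedar: Sortino ratio = (15.1% − 2.0%) / 6.1% = 2.148
Highest: Cedar (2.148).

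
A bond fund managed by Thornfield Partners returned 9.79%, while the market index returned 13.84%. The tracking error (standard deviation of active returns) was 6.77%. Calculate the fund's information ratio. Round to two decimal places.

-0.60

IR = (Rp − Rb) / TE = (9.79% − 13.84%) / 6.77% = -4.05% / 6.77% = -0.5982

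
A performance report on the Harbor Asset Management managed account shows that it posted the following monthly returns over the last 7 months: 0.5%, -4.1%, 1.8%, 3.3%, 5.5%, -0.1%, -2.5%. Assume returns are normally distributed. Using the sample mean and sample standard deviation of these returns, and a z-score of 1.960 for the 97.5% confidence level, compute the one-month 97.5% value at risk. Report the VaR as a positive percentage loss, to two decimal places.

5.82

Mean return μ = 4.40 / 7 = 0.6286%
Σ(r − μ)² = (0.5 − 0.6286)² + (-4.1 − 0.6286)² + (1.8 − 0.6286)² + … = 64.9343
σ = √[64.9343 / 6] = 3.2897%
VaR = −(μ − z·σ) = −(0.6286 − 1.960 × 3.2897) = −(-5.8192) = 5.8192%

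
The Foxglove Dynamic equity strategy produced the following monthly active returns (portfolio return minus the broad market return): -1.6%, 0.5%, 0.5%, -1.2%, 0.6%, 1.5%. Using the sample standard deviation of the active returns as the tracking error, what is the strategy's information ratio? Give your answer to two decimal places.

0.04

μ = (-1.6 + 0.5 + 0.5 − 1.2 + 0.6 + 1.5) / 6 = 0.30 / 6 = 0.0500%
Σ(r − μ)² = 7.0950; sample σ = √(7.0950/5) = 1.1912%
IR = μ / tracking error = 0.0500 / 1.1912 = 0.0420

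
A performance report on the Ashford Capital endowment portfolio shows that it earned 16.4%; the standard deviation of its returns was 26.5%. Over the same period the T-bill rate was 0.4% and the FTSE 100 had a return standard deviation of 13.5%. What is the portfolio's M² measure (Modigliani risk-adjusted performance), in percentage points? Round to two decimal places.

Sharpe = (Rp − Rf) / σp = (16.4% − 0.4%) / 26.5% = 0.6038
M² = Rf + Sharpe × σm = 0.4% + 0.6038 × 13.5% = 8.5513%

8.55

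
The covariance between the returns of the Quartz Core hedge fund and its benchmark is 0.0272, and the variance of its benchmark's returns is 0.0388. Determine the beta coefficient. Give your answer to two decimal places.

β = Cov(Rp, Rm) / Var(Rm) = 0.0272 / 0.0388 = 0.7010

0.70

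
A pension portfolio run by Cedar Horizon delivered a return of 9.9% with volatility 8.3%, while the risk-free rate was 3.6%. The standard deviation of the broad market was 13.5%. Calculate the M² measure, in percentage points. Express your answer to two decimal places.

Sharpe = (Rp − Rf) / σp = (9.9% − 3.6%) / 8.3% = 0.7590
M² = Rf + Sharpe × σm = 3.6% + 0.7590 × 13.5% = 13.8465%

13.85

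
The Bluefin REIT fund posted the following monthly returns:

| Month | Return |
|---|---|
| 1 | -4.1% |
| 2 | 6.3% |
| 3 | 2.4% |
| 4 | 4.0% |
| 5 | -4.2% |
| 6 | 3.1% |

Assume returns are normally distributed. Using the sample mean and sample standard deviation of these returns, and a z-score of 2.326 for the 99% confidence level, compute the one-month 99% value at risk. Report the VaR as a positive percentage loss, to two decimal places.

8.95

μ = (-4.1 + 6.3 + 2.4 + 4 − 4.2 + 3.1) / 6 = 7.50 / 6 = 1.2500%
Sample σ = √[Σ(r − μ)² / 5] = √[96.1350 / 5] = √19.2270 = 4.3849%
VaR = −(μ − z·σ) = −(1.2500 − 2.326 × 4.3849) = −(-8.9493) = 8.9493%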